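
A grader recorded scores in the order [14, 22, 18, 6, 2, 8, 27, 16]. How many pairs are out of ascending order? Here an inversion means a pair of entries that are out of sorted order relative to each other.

14

For each element, count later entries that are smaller:
14 → 6, 2, 8 → 3
22 → 18, 6, 2, 8, 16 → 5
18 → 6, 2, 8, 16 → 4
6 → 2 → 1
2 → none → 0
8 → none → 0
27 → 16 → 1
16 → none → 0
Sum: 3 + 5 + 4 + 1 + 0 + 0 + 1 + 0 = 14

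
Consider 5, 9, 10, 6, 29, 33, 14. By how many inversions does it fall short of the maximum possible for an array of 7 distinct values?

Maximum inversions for 7 distinct elements is C(7, 2) = 7·6/2 = 21.
Current inversions — for each element, count later smaller elements:
5: 0
9: 1
10: 1
6: 0
29: 1
33: 1
14: 0
Current total: 0 + 1 + 1 + 0 + 1 + 1 + 0 = 4
Shortfall: 21 − 4 = 17

17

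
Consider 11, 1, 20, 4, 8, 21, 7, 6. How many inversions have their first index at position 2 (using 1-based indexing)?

0

The element at index 2 is 1.
Elements after it: 20, 4, 8, 21, 7, 6
None of them are smaller than 1.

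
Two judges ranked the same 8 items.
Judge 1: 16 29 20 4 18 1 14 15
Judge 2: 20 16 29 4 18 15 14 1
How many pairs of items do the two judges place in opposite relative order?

5

Assign each item its position (1..8) in the first ordering, then rewrite the second ordering as that position sequence:
positions: 16→1, 29→2, 20→3, 4→4, 18→5, 1→6, 14→7, 15→8
second ordering as positions: [3, 1, 2, 4, 5, 8, 7, 6]
Discordant pairs = inversions in this position sequence.
3: 1, 2 → 2
1: 0
2: 0
4: 0
5: 0
8: 7, 6 → 2
7: 6 → 1
6: 0
Total: 2 + 0 + 0 + 0 + 0 + 2 + 1 + 0 = 5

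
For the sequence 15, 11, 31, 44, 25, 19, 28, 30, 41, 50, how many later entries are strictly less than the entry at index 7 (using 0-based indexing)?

The element at index 7 is 30.
Elements after it: 41, 50
None of them are smaller than 30.

0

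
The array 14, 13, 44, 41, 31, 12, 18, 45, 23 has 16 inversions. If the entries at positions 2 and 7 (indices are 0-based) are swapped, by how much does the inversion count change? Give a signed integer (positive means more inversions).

Positions 2 and 7 hold 44 and 45; after swapping, the array is [14, 13, 45, 41, 31, 12, 18, 44, 23].
Sweep left to right; for each value list the smaller values that follow it:
14 → 13, 12 → 2
13 → 12 → 1
45 → 41, 31, 12, 18, 44, 23 → 6
41 → 31, 12, 18, 23 → 4
31 → 12, 18, 23 → 3
12 → none → 0
18 → none → 0
44 → 23 → 1
23 → none → 0
Sum: 2 + 1 + 6 + 4 + 3 + 0 + 0 + 1 + 0 = 17
Change: 17 − 16 = +1

+1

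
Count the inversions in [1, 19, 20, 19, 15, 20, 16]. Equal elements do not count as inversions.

8

Out-of-order index pairs (0-indexed):
(1,4): 19 > 15
(1,6): 19 > 16
(2,3): 20 > 19
(2,4): 20 > 15
(2,6): 20 > 16
(3,4): 19 > 15
(3,6): 19 > 16
(5,6): 20 > 16
That's 8 pairs.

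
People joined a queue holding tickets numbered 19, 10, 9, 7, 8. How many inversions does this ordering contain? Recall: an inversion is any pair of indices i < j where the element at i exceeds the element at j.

Inversions: 9

Element-by-element contributions:
19 → 10, 9, 7, 8 → 4
10 → 9, 7, 8 → 3
9 → 7, 8 → 2
7 → none → 0
8 → none → 0
Sum: 4 + 3 + 2 + 0 + 0 = 9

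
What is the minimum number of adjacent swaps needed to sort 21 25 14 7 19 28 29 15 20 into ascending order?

Swaps: 16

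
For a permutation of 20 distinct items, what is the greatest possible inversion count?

A reversed (strictly descending) arrangement makes every pair an inversion, giving C(20, 2) inversions.
C(20, 2) = 20·19/2 = 190

190 inversions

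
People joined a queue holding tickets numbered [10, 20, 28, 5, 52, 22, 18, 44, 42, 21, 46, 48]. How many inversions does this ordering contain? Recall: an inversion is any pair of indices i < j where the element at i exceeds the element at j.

For each element, count later entries that are smaller:
10: 1
20: 2
28: 4
5: 0
52: 7
22: 2
18: 0
44: 2
42: 1
21: 0
46: 0
48: 0
Sum: 1 + 2 + 4 + 0 + 7 + 2 + 0 + 2 + 1 + 0 + 0 + 0 = 19

19 inversions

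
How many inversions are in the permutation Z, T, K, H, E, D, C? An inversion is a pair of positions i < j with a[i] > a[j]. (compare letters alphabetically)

Sweep left to right; for each value list the smaller values that follow it:
Z → T, K, H, E, D, C → 6
T → K, H, E, D, C → 5
K → H, E, D, C → 4
H → E, D, C → 3
E → D, C → 2
D → C → 1
C → none → 0
Sum: 6 + 5 + 4 + 3 + 2 + 1 + 0 = 21

21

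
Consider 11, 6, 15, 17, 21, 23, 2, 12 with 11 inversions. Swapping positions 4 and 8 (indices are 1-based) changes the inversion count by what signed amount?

-1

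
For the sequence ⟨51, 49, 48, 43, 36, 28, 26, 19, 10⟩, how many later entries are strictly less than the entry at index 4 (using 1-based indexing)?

The element at index 4 is 43.
Elements after it: 36, 28, 26, 19, 10
Those smaller than 43: 36, 28, 26, 19, 10

5 such elements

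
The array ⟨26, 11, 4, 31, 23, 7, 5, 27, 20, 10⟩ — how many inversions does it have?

For each element, count later entries that are smaller:
26: 7
11: 4
4: 0
31: 6
23: 4
7: 1
5: 0
27: 2
20: 1
10: 0
Sum: 7 + 4 + 0 + 6 + 4 + 1 + 0 + 2 + 1 + 0 = 25

25 inversions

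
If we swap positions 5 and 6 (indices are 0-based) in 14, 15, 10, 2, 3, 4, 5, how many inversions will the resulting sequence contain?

Positions 5 and 6 hold 4 and 5; after swapping, the array is [14, 15, 10, 2, 3, 5, 4].
For each element, count later entries that are smaller:
14 → 10, 2, 3, 5, 4 → 5
15 → 10, 2, 3, 5, 4 → 5
10 → 2, 3, 5, 4 → 4
2 → none → 0
3 → none → 0
5 → 4 → 1
4 → none → 0
Sum: 5 + 5 + 4 + 0 + 0 + 1 + 0 = 15

15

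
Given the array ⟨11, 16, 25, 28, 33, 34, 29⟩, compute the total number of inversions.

2

For each element, count later entries that are smaller:
11 → none → 0
16 → none → 0
25 → none → 0
28 → none → 0
33 → 29 → 1
34 → 29 → 1
29 → none → 0
Sum: 0 + 0 + 0 + 0 + 1 + 1 + 0 = 2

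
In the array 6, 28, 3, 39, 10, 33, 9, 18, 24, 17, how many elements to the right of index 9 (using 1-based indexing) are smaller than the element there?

The element at index 9 is 24.
Elements after it: 17
Those smaller than 24: 17

1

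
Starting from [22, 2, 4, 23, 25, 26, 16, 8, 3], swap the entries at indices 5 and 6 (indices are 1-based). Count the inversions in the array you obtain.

Positions 5 and 6 hold 25 and 26; after swapping, the array is [22, 2, 4, 23, 26, 25, 16, 8, 3].
Count, for each position, how many later elements it exceeds:
22 → 2, 4, 16, 8, 3 → 5
2 → none → 0
4 → 3 → 1
23 → 16, 8, 3 → 3
26 → 25, 16, 8, 3 → 4
25 → 16, 8, 3 → 3
16 → 8, 3 → 2
8 → 3 → 1
3 → none → 0
Sum: 5 + 0 + 1 + 3 + 4 + 3 + 2 + 1 + 0 = 19

There are 19 inversions.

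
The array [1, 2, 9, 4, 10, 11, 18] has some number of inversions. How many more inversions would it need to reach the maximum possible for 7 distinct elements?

20

Maximum inversions for 7 distinct elements is C(7, 2) = 7·6/2 = 21.
Current inversions — for each element, count later smaller elements:
1: 0
2: 0
9: 1
4: 0
10: 0
11: 0
18: 0
Current total: 0 + 0 + 1 + 0 + 0 + 0 + 0 = 1
Shortfall: 21 − 1 = 20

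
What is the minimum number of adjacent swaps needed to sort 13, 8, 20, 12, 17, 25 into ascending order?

4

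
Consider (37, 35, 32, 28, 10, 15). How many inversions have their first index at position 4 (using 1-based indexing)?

The element at index 4 is 28.
Elements after it: 10, 15
Those smaller than 28: 10, 15

2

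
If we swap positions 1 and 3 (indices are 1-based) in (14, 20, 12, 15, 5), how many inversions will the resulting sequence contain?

Positions 1 and 3 hold 14 and 12; after swapping, the array is [12, 20, 14, 15, 5].
Sweep left to right; for each value list the smaller values that follow it:
12: 1
20: 3
14: 1
15: 1
5: 0
Sum: 1 + 3 + 1 + 1 + 0 = 6

6 inversions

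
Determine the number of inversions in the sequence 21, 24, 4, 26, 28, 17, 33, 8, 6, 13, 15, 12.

Element-by-element contributions:
21 → 4, 17, 8, 6, 13, 15, 12 → 7
24 → 4, 17, 8, 6, 13, 15, 12 → 7
4 → none → 0
26 → 17, 8, 6, 13, 15, 12 → 6
28 → 17, 8, 6, 13, 15, 12 → 6
17 → 8, 6, 13, 15, 12 → 5
33 → 8, 6, 13, 15, 12 → 5
8 → 6 → 1
6 → none → 0
13 → 12 → 1
15 → 12 → 1
12 → none → 0
Sum: 7 + 7 + 0 + 6 + 6 + 5 + 5 + 1 + 0 + 1 + 1 + 0 = 39

39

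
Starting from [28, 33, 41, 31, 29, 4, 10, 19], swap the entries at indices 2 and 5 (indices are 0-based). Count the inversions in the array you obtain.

15

Positions 2 and 5 hold 41 and 4; after swapping, the array is [28, 33, 4, 31, 29, 41, 10, 19].
For each element, count later entries that are smaller:
28: 3
33: 5
4: 0
31: 3
29: 2
41: 2
10: 0
19: 0
Sum: 3 + 5 + 0 + 3 + 2 + 2 + 0 + 0 = 15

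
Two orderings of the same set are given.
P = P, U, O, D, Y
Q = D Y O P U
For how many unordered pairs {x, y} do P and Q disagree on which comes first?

8

Assign each item its position (1..5) in the first ordering, then rewrite the second ordering as that position sequence:
positions: P→1, U→2, O→3, D→4, Y→5
second ordering as positions: [4, 5, 3, 1, 2]
Discordant pairs = inversions in this position sequence.
4: 3, 1, 2 → 3
5: 3, 1, 2 → 3
3: 1, 2 → 2
1: 0
2: 0
Total: 3 + 3 + 2 + 0 + 0 = 8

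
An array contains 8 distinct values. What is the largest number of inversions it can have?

28 inversions

A reversed (strictly descending) arrangement makes every pair an inversion, giving C(8, 2) inversions.
C(8, 2) = 8·7/2 = 28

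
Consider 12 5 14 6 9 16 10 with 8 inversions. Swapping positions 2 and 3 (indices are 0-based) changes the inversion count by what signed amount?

-1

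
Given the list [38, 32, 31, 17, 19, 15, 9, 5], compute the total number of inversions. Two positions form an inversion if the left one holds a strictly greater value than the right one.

27

Sweep left to right; for each value list the smaller values that follow it:
38: 7
32: 6
31: 5
17: 3
19: 3
15: 2
9: 1
5: 0
Sum: 7 + 6 + 5 + 3 + 3 + 2 + 1 + 0 = 27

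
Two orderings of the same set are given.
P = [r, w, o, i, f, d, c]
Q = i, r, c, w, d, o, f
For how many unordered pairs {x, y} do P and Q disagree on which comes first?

9 disagreeing pairs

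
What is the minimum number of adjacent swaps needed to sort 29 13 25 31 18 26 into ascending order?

Each adjacent swap fixes exactly one inversion, so the minimum swap count equals the number of inversions.
Count inversions — for each element, later elements that are smaller:
29: 13, 25, 18, 26 → 4
13: none → 0
25: 18 → 1
31: 18, 26 → 2
18: none → 0
26: none → 0
Total inversions: 4 + 0 + 1 + 2 + 0 + 0 = 7

There are 7 adjacent swaps.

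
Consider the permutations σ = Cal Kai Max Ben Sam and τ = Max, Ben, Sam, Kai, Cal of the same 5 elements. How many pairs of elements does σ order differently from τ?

Assign each item its position (1..5) in the first ordering, then rewrite the second ordering as that position sequence:
positions: Cal→1, Kai→2, Max→3, Ben→4, Sam→5
second ordering as positions: [3, 4, 5, 2, 1]
Discordant pairs = inversions in this position sequence.
3: 2, 1 → 2
4: 2, 1 → 2
5: 2, 1 → 2
2: 1 → 1
1: 0
Total: 2 + 2 + 2 + 1 + 0 = 7

7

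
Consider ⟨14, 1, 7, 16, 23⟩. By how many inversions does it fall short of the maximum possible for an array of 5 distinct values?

8

Maximum inversions for 5 distinct elements is C(5, 2) = 5·4/2 = 10.
Current inversions — for each element, count later smaller elements:
14: 2
1: 0
7: 0
16: 0
23: 0
Current total: 2 + 0 + 0 + 0 + 0 = 2
Shortfall: 10 − 2 = 8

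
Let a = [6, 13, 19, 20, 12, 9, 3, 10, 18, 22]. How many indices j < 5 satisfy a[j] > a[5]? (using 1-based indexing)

3 such elements

The element at index 5 is 12.
Elements before it: 6, 13, 19, 20
Those larger than 12: 13, 19, 20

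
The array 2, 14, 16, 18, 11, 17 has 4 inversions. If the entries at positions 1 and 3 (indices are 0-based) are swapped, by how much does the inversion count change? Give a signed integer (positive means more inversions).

+3

Positions 1 and 3 hold 14 and 18; after swapping, the array is [2, 18, 16, 14, 11, 17].
Count, for each position, how many later elements it exceeds:
2: 0
18: 4
16: 2
14: 1
11: 0
17: 0
Sum: 0 + 4 + 2 + 1 + 0 + 0 = 7
Change: 7 − 4 = +3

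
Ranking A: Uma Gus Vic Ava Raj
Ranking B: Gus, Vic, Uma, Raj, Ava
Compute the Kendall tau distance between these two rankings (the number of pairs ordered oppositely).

Assign each item its position (1..5) in the first ordering, then rewrite the second ordering as that position sequence:
positions: Uma→1, Gus→2, Vic→3, Ava→4, Raj→5
second ordering as positions: [2, 3, 1, 5, 4]
Discordant pairs = inversions in this position sequence.
2: 1 → 1
3: 1 → 1
1: 0
5: 4 → 1
4: 0
Total: 1 + 1 + 0 + 1 + 0 = 3

There are 3 discordant pairs.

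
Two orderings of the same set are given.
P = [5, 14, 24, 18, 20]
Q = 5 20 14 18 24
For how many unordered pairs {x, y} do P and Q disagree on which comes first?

Disagreeing pairs: 4

Assign each item its position (1..5) in the first ordering, then rewrite the second ordering as that position sequence:
positions: 5→1, 14→2, 24→3, 18→4, 20→5
second ordering as positions: [1, 5, 2, 4, 3]
Discordant pairs = inversions in this position sequence.
1: 0
5: 2, 4, 3 → 3
2: 0
4: 3 → 1
3: 0
Total: 0 + 3 + 0 + 1 + 0 = 4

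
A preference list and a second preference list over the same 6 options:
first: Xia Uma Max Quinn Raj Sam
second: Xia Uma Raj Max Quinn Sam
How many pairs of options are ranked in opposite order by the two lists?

Assign each item its position (1..6) in the first ordering, then rewrite the second ordering as that position sequence:
positions: Xia→1, Uma→2, Max→3, Quinn→4, Raj→5, Sam→6
second ordering as positions: [1, 2, 5, 3, 4, 6]
Discordant pairs = inversions in this position sequence.
1: 0
2: 0
5: 3, 4 → 2
3: 0
4: 0
6: 0
Total: 0 + 0 + 2 + 0 + 0 + 0 = 2

There are 2 pairs.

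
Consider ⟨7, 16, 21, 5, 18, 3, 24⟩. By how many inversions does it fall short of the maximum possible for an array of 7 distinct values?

Maximum inversions for 7 distinct elements is C(7, 2) = 7·6/2 = 21.
Current inversions — for each element, count later smaller elements:
7: 2
16: 2
21: 3
5: 1
18: 1
3: 0
24: 0
Current total: 2 + 2 + 3 + 1 + 1 + 0 + 0 = 9
Shortfall: 21 − 9 = 12

12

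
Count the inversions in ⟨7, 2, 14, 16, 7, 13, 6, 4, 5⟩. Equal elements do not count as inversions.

There are 22 out-of-order pairs.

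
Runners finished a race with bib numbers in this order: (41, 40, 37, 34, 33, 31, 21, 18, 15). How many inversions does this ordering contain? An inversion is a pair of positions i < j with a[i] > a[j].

36 inversions

Element-by-element contributions:
41 → 40, 37, 34, 33, 31, 21, 18, 15 → 8
40 → 37, 34, 33, 31, 21, 18, 15 → 7
37 → 34, 33, 31, 21, 18, 15 → 6
34 → 33, 31, 21, 18, 15 → 5
33 → 31, 21, 18, 15 → 4
31 → 21, 18, 15 → 3
21 → 18, 15 → 2
18 → 15 → 1
15 → none → 0
Sum: 8 + 7 + 6 + 5 + 4 + 3 + 2 + 1 + 0 = 36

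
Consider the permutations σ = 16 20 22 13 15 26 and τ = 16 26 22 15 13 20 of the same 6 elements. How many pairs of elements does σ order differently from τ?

Assign each item its position (1..6) in the first ordering, then rewrite the second ordering as that position sequence:
positions: 16→1, 20→2, 22→3, 13→4, 15→5, 26→6
second ordering as positions: [1, 6, 3, 5, 4, 2]
Discordant pairs = inversions in this position sequence.
1: 0
6: 3, 5, 4, 2 → 4
3: 2 → 1
5: 4, 2 → 2
4: 2 → 1
2: 0
Total: 0 + 4 + 1 + 2 + 1 + 0 = 8

8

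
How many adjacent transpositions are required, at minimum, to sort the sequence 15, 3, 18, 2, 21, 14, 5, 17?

Minimum adjacent swaps = number of inversions (each swap of adjacent out-of-order elements removes one inversion and no swap can remove more).
Count inversions — for each element, later elements that are smaller:
15: 3, 2, 14, 5 → 4
3: 2 → 1
18: 2, 14, 5, 17 → 4
2: none → 0
21: 14, 5, 17 → 3
14: 5 → 1
5: none → 0
17: none → 0
Total inversions: 4 + 1 + 4 + 0 + 3 + 1 + 0 + 0 = 13

Adjacent swaps: 13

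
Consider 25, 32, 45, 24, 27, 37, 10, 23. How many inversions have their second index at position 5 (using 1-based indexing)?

2

The element at index 5 is 27.
Elements before it: 25, 32, 45, 24
Those larger than 27: 32, 45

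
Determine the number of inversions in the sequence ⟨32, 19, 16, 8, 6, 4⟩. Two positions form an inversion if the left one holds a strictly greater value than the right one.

15

For each element, count later entries that are smaller:
32: 5
19: 4
16: 3
8: 2
6: 1
4: 0
Sum: 5 + 4 + 3 + 2 + 1 + 0 = 15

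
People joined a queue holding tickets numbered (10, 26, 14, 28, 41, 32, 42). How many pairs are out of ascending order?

2

Count, for each position, how many later elements it exceeds:
10: 0
26: 1
14: 0
28: 0
41: 1
32: 0
42: 0
Sum: 0 + 1 + 0 + 0 + 1 + 0 + 0 = 2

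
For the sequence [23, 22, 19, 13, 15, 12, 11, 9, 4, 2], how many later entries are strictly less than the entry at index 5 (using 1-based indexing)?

5

The element at index 5 is 15.
Elements after it: 12, 11, 9, 4, 2
Those smaller than 15: 12, 11, 9, 4, 2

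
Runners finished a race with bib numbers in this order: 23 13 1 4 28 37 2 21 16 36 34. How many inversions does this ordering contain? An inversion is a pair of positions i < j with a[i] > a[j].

For each element, count later entries that are smaller:
23: 6
13: 3
1: 0
4: 1
28: 3
37: 5
2: 0
21: 1
16: 0
36: 1
34: 0
Sum: 6 + 3 + 0 + 1 + 3 + 5 + 0 + 1 + 0 + 1 + 0 = 20

20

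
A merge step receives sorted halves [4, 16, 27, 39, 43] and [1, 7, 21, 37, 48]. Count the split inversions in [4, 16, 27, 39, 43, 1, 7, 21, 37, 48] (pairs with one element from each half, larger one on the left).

For each element r of the right run, count left-run elements greater than r:
r = 1: 4, 16, 27, 39, 43 → 5
r = 7: 16, 27, 39, 43 → 4
r = 21: 27, 39, 43 → 3
r = 37: 39, 43 → 2
r = 48: none → 0
Cross-inversions: 5 + 4 + 3 + 2 + 0 = 14

14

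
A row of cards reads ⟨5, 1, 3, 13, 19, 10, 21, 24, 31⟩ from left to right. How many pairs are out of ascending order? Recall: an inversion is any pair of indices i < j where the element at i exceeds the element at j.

4 out-of-order pairs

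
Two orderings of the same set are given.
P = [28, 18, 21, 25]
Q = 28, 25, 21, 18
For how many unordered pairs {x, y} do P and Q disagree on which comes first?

3 disagreeing pairs

Assign each item its position (1..4) in the first ordering, then rewrite the second ordering as that position sequence:
positions: 28→1, 18→2, 21→3, 25→4
second ordering as positions: [1, 4, 3, 2]
Discordant pairs = inversions in this position sequence.
1: 0
4: 3, 2 → 2
3: 2 → 1
2: 0
Total: 0 + 2 + 1 + 0 = 3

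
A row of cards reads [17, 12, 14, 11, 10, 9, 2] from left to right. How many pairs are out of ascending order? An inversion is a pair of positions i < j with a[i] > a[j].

There are 20 inversions.

For each element, count later entries that are smaller:
17 → 12, 14, 11, 10, 9, 2 → 6
12 → 11, 10, 9, 2 → 4
14 → 11, 10, 9, 2 → 4
11 → 10, 9, 2 → 3
10 → 9, 2 → 2
9 → 2 → 1
2 → none → 0
Sum: 6 + 4 + 4 + 3 + 2 + 1 + 0 = 20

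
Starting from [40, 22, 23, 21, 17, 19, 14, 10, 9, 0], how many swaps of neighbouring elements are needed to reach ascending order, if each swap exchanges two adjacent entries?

43

Each adjacent swap fixes exactly one inversion, so the minimum swap count equals the number of inversions.
Count inversions — for each element, later elements that are smaller:
40: 22, 23, 21, 17, 19, 14, 10, 9, 0 → 9
22: 21, 17, 19, 14, 10, 9, 0 → 7
23: 21, 17, 19, 14, 10, 9, 0 → 7
21: 17, 19, 14, 10, 9, 0 → 6
17: 14, 10, 9, 0 → 4
19: 14, 10, 9, 0 → 4
14: 10, 9, 0 → 3
10: 9, 0 → 2
9: 0 → 1
0: none → 0
Total inversions: 9 + 7 + 7 + 6 + 4 + 4 + 3 + 2 + 1 + 0 = 43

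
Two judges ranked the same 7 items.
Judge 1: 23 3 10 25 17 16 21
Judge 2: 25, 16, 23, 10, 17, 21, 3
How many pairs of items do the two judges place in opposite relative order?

10

Assign each item its position (1..7) in the first ordering, then rewrite the second ordering as that position sequence:
positions: 23→1, 3→2, 10→3, 25→4, 17→5, 16→6, 21→7
second ordering as positions: [4, 6, 1, 3, 5, 7, 2]
Discordant pairs = inversions in this position sequence.
4: 1, 3, 2 → 3
6: 1, 3, 5, 2 → 4
1: 0
3: 2 → 1
5: 2 → 1
7: 2 → 1
2: 0
Total: 3 + 4 + 0 + 1 + 1 + 1 + 0 = 10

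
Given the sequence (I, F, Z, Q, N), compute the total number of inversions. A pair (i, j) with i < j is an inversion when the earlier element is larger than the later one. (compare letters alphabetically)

4

Listing every pair i<j with a[i]>a[j] (using 1-based positions):
(1,2): I > F
(3,4): Z > Q
(3,5): Z > N
(4,5): Q > N
That's 4 pairs.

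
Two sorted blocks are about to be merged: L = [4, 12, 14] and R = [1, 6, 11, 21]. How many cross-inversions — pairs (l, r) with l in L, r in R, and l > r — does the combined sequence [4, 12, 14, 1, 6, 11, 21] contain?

7 cross-inversions

Take each right-half value and tally the left-half values above it:
r = 1: 4, 12, 14 → 3
r = 6: 12, 14 → 2
r = 11: 12, 14 → 2
r = 21: none → 0
Cross-inversions: 3 + 2 + 2 + 0 = 7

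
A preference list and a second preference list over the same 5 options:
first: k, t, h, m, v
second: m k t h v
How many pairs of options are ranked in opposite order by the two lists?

Pairs: 3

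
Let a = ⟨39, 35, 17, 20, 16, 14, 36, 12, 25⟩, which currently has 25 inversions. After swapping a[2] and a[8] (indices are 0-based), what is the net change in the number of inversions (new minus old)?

+3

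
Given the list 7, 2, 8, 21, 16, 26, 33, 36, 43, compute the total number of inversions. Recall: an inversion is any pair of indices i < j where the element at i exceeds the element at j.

For each element, count later entries that are smaller:
7: 1
2: 0
8: 0
21: 1
16: 0
26: 0
33: 0
36: 0
43: 0
Sum: 1 + 0 + 0 + 1 + 0 + 0 + 0 + 0 + 0 = 2

Out-of-order pairs: 2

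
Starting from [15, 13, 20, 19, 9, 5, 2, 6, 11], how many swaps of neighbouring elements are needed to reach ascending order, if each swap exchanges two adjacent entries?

Adjacent swaps: 26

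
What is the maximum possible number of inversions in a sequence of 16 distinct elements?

The maximum occurs when the array is in strictly decreasing order: every one of the C(16, 2) pairs is inverted.
C(16, 2) = 16·15/2 = 120

Inversions: 120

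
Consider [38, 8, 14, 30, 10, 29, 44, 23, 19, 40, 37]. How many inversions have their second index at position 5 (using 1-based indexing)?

3

The element at index 5 is 10.
Elements before it: 38, 8, 14, 30
Those larger than 10: 38, 14, 30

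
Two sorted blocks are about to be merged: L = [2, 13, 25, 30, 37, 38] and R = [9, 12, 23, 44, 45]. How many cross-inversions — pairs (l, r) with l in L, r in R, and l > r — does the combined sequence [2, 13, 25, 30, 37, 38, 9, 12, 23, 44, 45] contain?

Cross-inversions: 14

Count, for every r in R, how many entries of L exceed r:
r = 9: 13, 25, 30, 37, 38 → 5
r = 12: 13, 25, 30, 37, 38 → 5
r = 23: 25, 30, 37, 38 → 4
r = 44: none → 0
r = 45: none → 0
Cross-inversions: 5 + 5 + 4 + 0 + 0 = 14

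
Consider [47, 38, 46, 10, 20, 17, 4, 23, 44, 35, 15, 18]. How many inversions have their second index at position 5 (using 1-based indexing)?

3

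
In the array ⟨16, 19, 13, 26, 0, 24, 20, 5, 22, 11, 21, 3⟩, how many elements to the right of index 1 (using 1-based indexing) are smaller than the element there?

5 such elements

The element at index 1 is 16.
Elements after it: 19, 13, 26, 0, 24, 20, 5, 22, 11, 21, 3
Those smaller than 16: 13, 0, 5, 11, 3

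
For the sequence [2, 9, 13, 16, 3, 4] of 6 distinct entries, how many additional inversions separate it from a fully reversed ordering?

9 inversions short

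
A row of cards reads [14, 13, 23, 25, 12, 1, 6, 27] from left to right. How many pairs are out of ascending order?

Element-by-element contributions:
14: 4
13: 3
23: 3
25: 3
12: 2
1: 0
6: 0
27: 0
Sum: 4 + 3 + 3 + 3 + 2 + 0 + 0 + 0 = 15

15 out-of-order pairs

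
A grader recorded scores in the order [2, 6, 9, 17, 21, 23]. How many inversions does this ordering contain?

0 inversions

Count, for each position, how many later elements it exceeds:
2 → none → 0
6 → none → 0
9 → none → 0
17 → none → 0
21 → none → 0
23 → none → 0
Sum: 0 + 0 + 0 + 0 + 0 + 0 = 0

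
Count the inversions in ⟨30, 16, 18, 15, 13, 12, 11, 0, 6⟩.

34 inversions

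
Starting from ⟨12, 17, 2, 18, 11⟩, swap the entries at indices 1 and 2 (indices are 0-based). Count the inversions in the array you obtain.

Positions 1 and 2 hold 17 and 2; after swapping, the array is [12, 2, 17, 18, 11].
Count, for each position, how many later elements it exceeds:
12: 2
2: 0
17: 1
18: 1
11: 0
Sum: 2 + 0 + 1 + 1 + 0 = 4

Inversions: 4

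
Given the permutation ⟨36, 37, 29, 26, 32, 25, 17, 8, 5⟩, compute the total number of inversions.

Sweep left to right; for each value list the smaller values that follow it:
36 → 29, 26, 32, 25, 17, 8, 5 → 7
37 → 29, 26, 32, 25, 17, 8, 5 → 7
29 → 26, 25, 17, 8, 5 → 5
26 → 25, 17, 8, 5 → 4
32 → 25, 17, 8, 5 → 4
25 → 17, 8, 5 → 3
17 → 8, 5 → 2
8 → 5 → 1
5 → none → 0
Sum: 7 + 7 + 5 + 4 + 4 + 3 + 2 + 1 + 0 = 33

There are 33 out-of-order pairs.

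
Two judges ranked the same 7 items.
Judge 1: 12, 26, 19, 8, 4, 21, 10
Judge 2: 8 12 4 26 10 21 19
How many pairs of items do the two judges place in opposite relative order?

Assign each item its position (1..7) in the first ordering, then rewrite the second ordering as that position sequence:
positions: 12→1, 26→2, 19→3, 8→4, 4→5, 21→6, 10→7
second ordering as positions: [4, 1, 5, 2, 7, 6, 3]
Discordant pairs = inversions in this position sequence.
4: 1, 2, 3 → 3
1: 0
5: 2, 3 → 2
2: 0
7: 6, 3 → 2
6: 3 → 1
3: 0
Total: 3 + 0 + 2 + 0 + 2 + 1 + 0 = 8

8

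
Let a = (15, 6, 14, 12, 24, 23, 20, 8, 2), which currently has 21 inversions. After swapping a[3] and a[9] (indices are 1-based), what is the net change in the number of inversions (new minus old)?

-5

Positions 3 and 9 hold 14 and 2; after swapping, the array is [15, 6, 2, 12, 24, 23, 20, 8, 14].
Sweep left to right; for each value list the smaller values that follow it:
15 → 6, 2, 12, 8, 14 → 5
6 → 2 → 1
2 → none → 0
12 → 8 → 1
24 → 23, 20, 8, 14 → 4
23 → 20, 8, 14 → 3
20 → 8, 14 → 2
8 → none → 0
14 → none → 0
Sum: 5 + 1 + 0 + 1 + 4 + 3 + 2 + 0 + 0 = 16
Change: 16 − 21 = -5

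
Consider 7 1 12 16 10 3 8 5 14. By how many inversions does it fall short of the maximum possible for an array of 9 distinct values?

20

Maximum inversions for 9 distinct elements is C(9, 2) = 9·8/2 = 36.
Current inversions — for each element, count later smaller elements:
7: 3
1: 0
12: 4
16: 5
10: 3
3: 0
8: 1
5: 0
14: 0
Current total: 3 + 0 + 4 + 5 + 3 + 0 + 1 + 0 + 0 = 16
Shortfall: 36 − 16 = 20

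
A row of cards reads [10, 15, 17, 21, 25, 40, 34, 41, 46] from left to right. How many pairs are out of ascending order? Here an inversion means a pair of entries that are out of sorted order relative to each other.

There is 1 inversion.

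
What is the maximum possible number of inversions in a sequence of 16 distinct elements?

120

The maximum occurs when the array is in strictly decreasing order: every one of the C(16, 2) pairs is inverted.
C(16, 2) = 16·15/2 = 120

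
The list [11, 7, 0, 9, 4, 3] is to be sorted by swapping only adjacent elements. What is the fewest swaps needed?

11

Each adjacent swap fixes exactly one inversion, so the minimum swap count equals the number of inversions.
Count inversions — for each element, later elements that are smaller:
11: 7, 0, 9, 4, 3 → 5
7: 0, 4, 3 → 3
0: none → 0
9: 4, 3 → 2
4: 3 → 1
3: none → 0
Total inversions: 5 + 3 + 0 + 2 + 1 + 0 = 11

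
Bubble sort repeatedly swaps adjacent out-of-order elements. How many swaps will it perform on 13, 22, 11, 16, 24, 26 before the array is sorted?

There are 3 swaps.

Each adjacent swap fixes exactly one inversion, so the minimum swap count equals the number of inversions.
Count inversions — for each element, later elements that are smaller:
13: 11 → 1
22: 11, 16 → 2
11: none → 0
16: none → 0
24: none → 0
26: none → 0
Total inversions: 1 + 2 + 0 + 0 + 0 + 0 = 3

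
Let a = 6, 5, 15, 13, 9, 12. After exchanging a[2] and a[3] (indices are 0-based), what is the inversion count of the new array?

Positions 2 and 3 hold 15 and 13; after swapping, the array is [6, 5, 13, 15, 9, 12].
Element-by-element contributions:
6 → 5 → 1
5 → none → 0
13 → 9, 12 → 2
15 → 9, 12 → 2
9 → none → 0
12 → none → 0
Sum: 1 + 0 + 2 + 2 + 0 + 0 = 5

5 inversions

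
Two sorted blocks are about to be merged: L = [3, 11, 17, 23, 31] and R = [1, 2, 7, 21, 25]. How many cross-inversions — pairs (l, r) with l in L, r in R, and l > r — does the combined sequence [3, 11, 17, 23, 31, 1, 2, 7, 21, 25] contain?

Split inversions: 17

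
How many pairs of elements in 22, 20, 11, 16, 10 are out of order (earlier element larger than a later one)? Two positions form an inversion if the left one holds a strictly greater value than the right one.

9

Listing every pair i<j with a[i]>a[j] (using 1-based positions):
(1,2): 22 > 20
(1,3): 22 > 11
(1,4): 22 > 16
(1,5): 22 > 10
(2,3): 20 > 11
(2,4): 20 > 16
(2,5): 20 > 10
(3,5): 11 > 10
(4,5): 16 > 10
That's 9 pairs.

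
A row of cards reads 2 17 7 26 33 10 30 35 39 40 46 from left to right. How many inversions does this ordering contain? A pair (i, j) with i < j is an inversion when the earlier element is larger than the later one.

Inversions: 5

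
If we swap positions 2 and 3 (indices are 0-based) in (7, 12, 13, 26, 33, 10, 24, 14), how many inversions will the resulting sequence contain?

Positions 2 and 3 hold 13 and 26; after swapping, the array is [7, 12, 26, 13, 33, 10, 24, 14].
Sweep left to right; for each value list the smaller values that follow it:
7: 0
12: 1
26: 4
13: 1
33: 3
10: 0
24: 1
14: 0
Sum: 0 + 1 + 4 + 1 + 3 + 0 + 1 + 0 = 10

10 inversions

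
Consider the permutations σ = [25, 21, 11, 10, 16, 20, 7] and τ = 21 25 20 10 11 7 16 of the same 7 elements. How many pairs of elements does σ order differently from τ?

Assign each item its position (1..7) in the first ordering, then rewrite the second ordering as that position sequence:
positions: 25→1, 21→2, 11→3, 10→4, 16→5, 20→6, 7→7
second ordering as positions: [2, 1, 6, 4, 3, 7, 5]
Discordant pairs = inversions in this position sequence.
2: 1 → 1
1: 0
6: 4, 3, 5 → 3
4: 3 → 1
3: 0
7: 5 → 1
5: 0
Total: 1 + 0 + 3 + 1 + 0 + 1 + 0 = 6

6 discordant pairs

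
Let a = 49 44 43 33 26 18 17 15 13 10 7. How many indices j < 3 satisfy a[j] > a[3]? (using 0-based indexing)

3

The element at index 3 is 33.
Elements before it: 49, 44, 43
Those larger than 33: 49, 44, 43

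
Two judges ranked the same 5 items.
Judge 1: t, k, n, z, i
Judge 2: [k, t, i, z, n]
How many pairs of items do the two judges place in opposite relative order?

Assign each item its position (1..5) in the first ordering, then rewrite the second ordering as that position sequence:
positions: t→1, k→2, n→3, z→4, i→5
second ordering as positions: [2, 1, 5, 4, 3]
Discordant pairs = inversions in this position sequence.
2: 1 → 1
1: 0
5: 4, 3 → 2
4: 3 → 1
3: 0
Total: 1 + 0 + 2 + 1 + 0 = 4

4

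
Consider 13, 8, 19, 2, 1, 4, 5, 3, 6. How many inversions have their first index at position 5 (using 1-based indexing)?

0

The element at index 5 is 1.
Elements after it: 4, 5, 3, 6
None of them are smaller than 1.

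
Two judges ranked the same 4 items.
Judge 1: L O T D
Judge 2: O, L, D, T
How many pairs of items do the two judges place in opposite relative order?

2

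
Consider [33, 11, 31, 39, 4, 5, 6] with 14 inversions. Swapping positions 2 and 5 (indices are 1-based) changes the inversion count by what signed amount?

-1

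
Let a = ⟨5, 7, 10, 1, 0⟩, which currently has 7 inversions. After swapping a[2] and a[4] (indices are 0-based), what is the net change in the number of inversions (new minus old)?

-3

Positions 2 and 4 hold 10 and 0; after swapping, the array is [5, 7, 0, 1, 10].
For each element, count later entries that are smaller:
5 → 0, 1 → 2
7 → 0, 1 → 2
0 → none → 0
1 → none → 0
10 → none → 0
Sum: 2 + 2 + 0 + 0 + 0 = 4
Change: 4 − 7 = -3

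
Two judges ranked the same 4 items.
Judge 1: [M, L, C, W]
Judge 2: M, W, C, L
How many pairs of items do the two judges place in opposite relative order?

There are 3 discordant pairs.

Assign each item its position (1..4) in the first ordering, then rewrite the second ordering as that position sequence:
positions: M→1, L→2, C→3, W→4
second ordering as positions: [1, 4, 3, 2]
Discordant pairs = inversions in this position sequence.
1: 0
4: 3, 2 → 2
3: 2 → 1
2: 0
Total: 0 + 2 + 1 + 0 = 3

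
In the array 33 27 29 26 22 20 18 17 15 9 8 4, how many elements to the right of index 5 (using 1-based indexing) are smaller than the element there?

7 such elements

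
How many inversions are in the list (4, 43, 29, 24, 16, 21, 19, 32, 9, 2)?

Sweep left to right; for each value list the smaller values that follow it:
4 → 2 → 1
43 → 29, 24, 16, 21, 19, 32, 9, 2 → 8
29 → 24, 16, 21, 19, 9, 2 → 6
24 → 16, 21, 19, 9, 2 → 5
16 → 9, 2 → 2
21 → 19, 9, 2 → 3
19 → 9, 2 → 2
32 → 9, 2 → 2
9 → 2 → 1
2 → none → 0
Sum: 1 + 8 + 6 + 5 + 2 + 3 + 2 + 2 + 1 + 0 = 30

30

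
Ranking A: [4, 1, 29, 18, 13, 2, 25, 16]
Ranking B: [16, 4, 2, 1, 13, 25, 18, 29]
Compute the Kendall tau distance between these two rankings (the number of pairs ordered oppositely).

Assign each item its position (1..8) in the first ordering, then rewrite the second ordering as that position sequence:
positions: 4→1, 1→2, 29→3, 18→4, 13→5, 2→6, 25→7, 16→8
second ordering as positions: [8, 1, 6, 2, 5, 7, 4, 3]
Discordant pairs = inversions in this position sequence.
8: 1, 6, 2, 5, 7, 4, 3 → 7
1: 0
6: 2, 5, 4, 3 → 4
2: 0
5: 4, 3 → 2
7: 4, 3 → 2
4: 3 → 1
3: 0
Total: 7 + 0 + 4 + 0 + 2 + 2 + 1 + 0 = 16

16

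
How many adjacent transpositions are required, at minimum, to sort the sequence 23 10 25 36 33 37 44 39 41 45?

Swaps: 4

The minimum number of adjacent swaps to sort an array equals its inversion count, since every such swap removes exactly one inversion.
Count inversions — for each element, later elements that are smaller:
23: 10 → 1
10: none → 0
25: none → 0
36: 33 → 1
33: none → 0
37: none → 0
44: 39, 41 → 2
39: none → 0
41: none → 0
45: none → 0
Total inversions: 1 + 0 + 0 + 1 + 0 + 0 + 2 + 0 + 0 + 0 = 4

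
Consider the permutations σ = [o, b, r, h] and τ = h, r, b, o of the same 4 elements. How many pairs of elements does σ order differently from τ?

6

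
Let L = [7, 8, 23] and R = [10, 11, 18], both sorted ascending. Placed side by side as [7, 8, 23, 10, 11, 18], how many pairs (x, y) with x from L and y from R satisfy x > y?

3 split inversions

For each element r of the right run, count left-run elements greater than r:
r = 10: 23 → 1
r = 11: 23 → 1
r = 18: 23 → 1
Cross-inversions: 1 + 1 + 1 = 3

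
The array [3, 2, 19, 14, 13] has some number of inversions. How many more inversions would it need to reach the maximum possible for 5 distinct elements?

Maximum inversions for 5 distinct elements is C(5, 2) = 5·4/2 = 10.
Current inversions — for each element, count later smaller elements:
3: 1
2: 0
19: 2
14: 1
13: 0
Current total: 1 + 0 + 2 + 1 + 0 = 4
Shortfall: 10 − 4 = 6

6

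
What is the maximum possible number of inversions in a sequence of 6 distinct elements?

15

The maximum occurs when the array is in strictly decreasing order: every one of the C(6, 2) pairs is inverted.
C(6, 2) = 6·5/2 = 15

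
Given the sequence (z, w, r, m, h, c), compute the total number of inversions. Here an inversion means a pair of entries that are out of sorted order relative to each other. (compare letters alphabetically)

There are 15 out-of-order pairs.

Sweep left to right; for each value list the smaller values that follow it:
z → w, r, m, h, c → 5
w → r, m, h, c → 4
r → m, h, c → 3
m → h, c → 2
h → c → 1
c → none → 0
Sum: 5 + 4 + 3 + 2 + 1 + 0 = 15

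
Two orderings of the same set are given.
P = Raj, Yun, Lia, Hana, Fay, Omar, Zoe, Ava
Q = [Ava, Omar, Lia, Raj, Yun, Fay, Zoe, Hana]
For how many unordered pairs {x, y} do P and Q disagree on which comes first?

16 disagreeing pairs

Assign each item its position (1..8) in the first ordering, then rewrite the second ordering as that position sequence:
positions: Raj→1, Yun→2, Lia→3, Hana→4, Fay→5, Omar→6, Zoe→7, Ava→8
second ordering as positions: [8, 6, 3, 1, 2, 5, 7, 4]
Discordant pairs = inversions in this position sequence.
8: 6, 3, 1, 2, 5, 7, 4 → 7
6: 3, 1, 2, 5, 4 → 5
3: 1, 2 → 2
1: 0
2: 0
5: 4 → 1
7: 4 → 1
4: 0
Total: 7 + 5 + 2 + 0 + 0 + 1 + 1 + 0 = 16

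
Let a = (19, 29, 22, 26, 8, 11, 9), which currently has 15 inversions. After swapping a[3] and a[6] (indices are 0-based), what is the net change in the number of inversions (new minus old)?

Positions 3 and 6 hold 26 and 9; after swapping, the array is [19, 29, 22, 9, 8, 11, 26].
For each element, count later entries that are smaller:
19: 3
29: 5
22: 3
9: 1
8: 0
11: 0
26: 0
Sum: 3 + 5 + 3 + 1 + 0 + 0 + 0 = 12
Change: 12 − 15 = -3

-3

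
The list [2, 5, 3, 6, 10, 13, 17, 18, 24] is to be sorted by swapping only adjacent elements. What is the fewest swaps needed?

Swaps: 1

Each adjacent swap fixes exactly one inversion, so the minimum swap count equals the number of inversions.
Count inversions — for each element, later elements that are smaller:
2: none → 0
5: 3 → 1
3: none → 0
6: none → 0
10: none → 0
13: none → 0
17: none → 0
18: none → 0
24: none → 0
Total inversions: 0 + 1 + 0 + 0 + 0 + 0 + 0 + 0 + 0 = 1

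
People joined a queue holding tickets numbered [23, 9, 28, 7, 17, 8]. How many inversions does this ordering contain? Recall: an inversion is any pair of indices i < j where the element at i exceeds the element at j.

Count, for each position, how many later elements it exceeds:
23: 4
9: 2
28: 3
7: 0
17: 1
8: 0
Sum: 4 + 2 + 3 + 0 + 1 + 0 = 10

10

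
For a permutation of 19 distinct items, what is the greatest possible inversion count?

The maximum occurs when the array is in strictly decreasing order: every one of the C(19, 2) pairs is inverted.
C(19, 2) = 19·18/2 = 171

There are 171 inversions.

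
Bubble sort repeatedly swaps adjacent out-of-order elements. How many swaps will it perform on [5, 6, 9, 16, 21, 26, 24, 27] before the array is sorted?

1

Minimum adjacent swaps = number of inversions (each swap of adjacent out-of-order elements removes one inversion and no swap can remove more).
Count inversions — for each element, later elements that are smaller:
5: none → 0
6: none → 0
9: none → 0
16: none → 0
21: none → 0
26: 24 → 1
24: none → 0
27: none → 0
Total inversions: 0 + 0 + 0 + 0 + 0 + 1 + 0 + 0 = 1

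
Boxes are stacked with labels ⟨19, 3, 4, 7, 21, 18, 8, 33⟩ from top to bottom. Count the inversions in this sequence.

Count, for each position, how many later elements it exceeds:
19: 5
3: 0
4: 0
7: 0
21: 2
18: 1
8: 0
33: 0
Sum: 5 + 0 + 0 + 0 + 2 + 1 + 0 + 0 = 8

8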